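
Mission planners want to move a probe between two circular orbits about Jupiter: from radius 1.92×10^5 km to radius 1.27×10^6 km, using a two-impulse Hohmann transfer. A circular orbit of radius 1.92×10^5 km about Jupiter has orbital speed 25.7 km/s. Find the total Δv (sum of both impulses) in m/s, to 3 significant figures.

Δv = 13000 m/s

From the circular-orbit relation v² = μ/r at r = 1.92×10^5 km: μ = v²r = (25.7)² × 1.92×10^5 = 1.26814×10^8 km³/s².
Transfer-ellipse semi-major axis a_t = (r₁ + r₂)/2 = (1.920×10^5 + 1.270×10^6)/2 = 7.310×10^5 km.
At r₁ the circular-orbit speed is v₁ = √(μ/r₁) = 25.700 km/s.
Transfer-orbit speed at r₁ (vis-viva): v_p = √[μ(2/r₁ − 1/a_t)] = 33.875 km/s.
First burn Δv₁ = |v_p − v₁| = 8.175 km/s.
At r₂, v₂ = √(μ/r₂) = 9.99268 km/s.
Transfer-orbit speed at r₂: v_a = √[μ(2/r₂ − 1/a_t)] = 5.12122 km/s.
Second burn Δv₂ = |v₂ − v_a| = 4.871 km/s.
Total Δv = Δv₁ + Δv₂ = 13.05 km/s.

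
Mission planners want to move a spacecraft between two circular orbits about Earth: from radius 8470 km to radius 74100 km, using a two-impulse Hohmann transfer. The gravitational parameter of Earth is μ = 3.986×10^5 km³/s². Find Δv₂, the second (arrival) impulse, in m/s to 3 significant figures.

Semi-major axis of the transfer orbit: a_t = (8470 + 74100)/2 = 41285 km.
On the circular orbit at r = 74100 km, v_c = √(μ/r) = 2.3193 km/s.
Vis-viva on the transfer ellipse at r = 74100 km gives v_t = √[μ(2/r − 1/a_t)] = 1.0505 km/s.
Δv₂ = |v_t − v_c| = |1.0505 − 2.3193| = 1.269 km/s.

Δv₂ = 1270 m/s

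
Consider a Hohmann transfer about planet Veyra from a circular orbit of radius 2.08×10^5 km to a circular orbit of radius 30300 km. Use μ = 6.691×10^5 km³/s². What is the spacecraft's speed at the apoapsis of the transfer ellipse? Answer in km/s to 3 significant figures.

The Hohmann ellipse has a_t = (r₁ + r₂)/2 = 1.1915×10^5 km.
At apoapsis, r = 2.080×10^5 km.
Applying v² = μ(2/r − 1/a_t): v = 0.9045 km/s.

v = 0.904 km/s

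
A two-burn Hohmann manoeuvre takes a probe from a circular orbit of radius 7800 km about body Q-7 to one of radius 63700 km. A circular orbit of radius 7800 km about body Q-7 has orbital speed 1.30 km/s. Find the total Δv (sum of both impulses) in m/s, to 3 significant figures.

Δv = 678 m/s

From the circular-orbit relation v² = μ/r at r = 7800 km: μ = v²r = (1.30)² × 7800 = 13182.0 km³/s².
Semi-major axis of the transfer orbit: a_t = (7800 + 63700)/2 = 35750 km.
Circular speed at r₁: v₁ = √(μ/r₁) = √(13182.0/7800) = 1.3000 km/s.
On the transfer ellipse at r₁, vis-viva equation gives v_p = √[μ(2/r₁ − 1/a_t)] = 1.7353 km/s.
First burn Δv₁ = |v_p − v₁| = 0.4353 km/s.
Circular speed at r₂: v₂ = √(μ/r₂) = 0.4549 km/s.
Transfer-orbit speed at r₂: v_a = √[μ(2/r₂ − 1/a_t)] = 0.2125 km/s.
Second burn Δv₂ = |v₂ − v_a| = 0.2424 km/s.
Total Δv = Δv₁ + Δv₂ = 0.6777 km/s.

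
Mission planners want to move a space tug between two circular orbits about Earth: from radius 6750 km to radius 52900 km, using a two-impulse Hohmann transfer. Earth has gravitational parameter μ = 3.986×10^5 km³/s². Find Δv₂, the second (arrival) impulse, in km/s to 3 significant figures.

Semi-major axis of the transfer orbit: a_t = (6750 + 52900)/2 = 29825 km.
Circular speed at r = 52900 km: v_c = √(μ/r) = 2.745 km/s.
Transfer-orbit speed at the same r (vis-viva, a = a_t): v_t = √[μ(2/r − 1/a_t)] = 1.306 km/s.
Δv₂ = |v_t − v_c| = |1.306 − 2.745| = 1.439 km/s.

Δv₂ = 1.44 km/s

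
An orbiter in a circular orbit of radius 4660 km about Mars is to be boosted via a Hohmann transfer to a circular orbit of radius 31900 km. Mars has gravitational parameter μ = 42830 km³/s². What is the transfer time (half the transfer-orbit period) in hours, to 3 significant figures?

Transfer-ellipse semi-major axis a_t = (r₁ + r₂)/2 = (4660 + 31900)/2 = 18280 km.
Half the transfer-orbit period gives t = π√(a_t³/μ) = 37520 s.
Converting: 37520 s ÷ 3600 s/hour = 10.4 hours.

t = 10.4 hours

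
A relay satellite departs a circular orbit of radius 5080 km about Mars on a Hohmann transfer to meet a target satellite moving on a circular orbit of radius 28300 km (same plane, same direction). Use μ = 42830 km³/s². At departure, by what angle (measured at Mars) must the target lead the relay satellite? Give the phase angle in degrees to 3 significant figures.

Transfer-ellipse semi-major axis a_t = (r₁ + r₂)/2 = (5080 + 28300)/2 = 16690 km.
The half-period of the transfer ellipse is t = π√(a_t³/μ) = 32730 s.
The target's mean motion on its circular orbit is ω₂ = √(μ/r₂³) = 4.347×10^-5 rad/s.
Angle swept by the target during transfer: ω₂·t = 1.4228 rad = 81.52°.
Arrival is 180° from departure on the ellipse, so φ = 180° − 81.52° = 98.5°.

φ = 98.5°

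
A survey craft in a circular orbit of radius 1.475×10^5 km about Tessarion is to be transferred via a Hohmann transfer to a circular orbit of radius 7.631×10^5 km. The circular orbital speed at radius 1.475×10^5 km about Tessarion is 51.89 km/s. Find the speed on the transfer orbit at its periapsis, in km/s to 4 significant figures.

From the circular-orbit relation v² = μ/r at r = 1.475×10^5 km: μ = v²r = (51.89)² × 1.475×10^5 = 3.97154×10^8 km³/s².
Transfer-ellipse semi-major axis a_t = (r₁ + r₂)/2 = (1.475×10^5 + 7.631×10^5)/2 = 4.553×10^5 km.
The periapsis of the transfer ellipse is at r = 1.475×10^5 km.
Vis-viva: v = √[μ(2/r − 1/a_t)] = √[3.97154×10^8 × (2/1.475×10^5 − 1/4.553×10^5)] = 67.18 km/s.

v = 67.18 km/s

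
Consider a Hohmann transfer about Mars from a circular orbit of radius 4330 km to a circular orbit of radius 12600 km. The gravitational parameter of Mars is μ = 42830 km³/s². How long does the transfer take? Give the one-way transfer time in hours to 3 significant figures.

t = 3.28 hours

Semi-major axis of the transfer orbit: a_t = (4330 + 12600)/2 = 8465 km.
By Kepler's third law the transfer-orbit period is T = 2π√(a_t³/μ), so t = T/2 = 11820 s.
Converting: 11820 s ÷ 3600 s/hour = 3.28 hours.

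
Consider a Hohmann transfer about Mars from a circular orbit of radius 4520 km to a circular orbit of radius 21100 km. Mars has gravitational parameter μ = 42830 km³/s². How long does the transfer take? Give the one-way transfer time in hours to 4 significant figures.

t = 6.114 hours

Transfer-ellipse semi-major axis a_t = (r₁ + r₂)/2 = (4520 + 21100)/2 = 12810 km.
Half the transfer-orbit period gives t = π√(a_t³/μ) = 22010 s.
Converting: 22010 s ÷ 3600 s/hour = 6.114 hours.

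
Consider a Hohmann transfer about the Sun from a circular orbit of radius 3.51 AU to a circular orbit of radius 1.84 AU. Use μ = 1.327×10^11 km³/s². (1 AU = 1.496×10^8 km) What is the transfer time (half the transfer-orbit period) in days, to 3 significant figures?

t = 799 days

In km: r₁ = 3.51 × 1.496×10^8 = 5.25096×10^8 km; r₂ = 1.84 × 1.496×10^8 = 2.75264×10^8 km.
Transfer-ellipse semi-major axis a_t = (r₁ + r₂)/2 = (5.25096×10^8 + 2.75264×10^8)/2 = 4.0018×10^8 km.
Half the transfer-orbit period gives t = π√(a_t³/μ) = 6.904×10^7 s.
Converting: 6.904×10^7 s ÷ 86400 s/day = 799 days.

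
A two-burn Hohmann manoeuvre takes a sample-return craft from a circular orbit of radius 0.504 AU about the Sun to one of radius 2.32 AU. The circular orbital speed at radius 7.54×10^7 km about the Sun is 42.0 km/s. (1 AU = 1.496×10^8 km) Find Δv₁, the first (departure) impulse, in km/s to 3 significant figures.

Δv₁ = 11.8 km/s

From the circular-orbit relation v² = μ/r at r = 7.54×10^7 km: μ = v²r = (42.0)² × 7.54×10^7 = 1.33006×10^11 km³/s².
In km: r₁ = 0.504 × 1.496×10^8 = 7.53984×10^7 km; r₂ = 2.32 × 1.496×10^8 = 3.47072×10^8 km.
Transfer-ellipse semi-major axis a_t = (r₁ + r₂)/2 = (7.53984×10^7 + 3.47072×10^8)/2 = 2.112352×10^8 km.
On the circular orbit at r = 7.53984×10^7 km, v_c = √(μ/r) = 42.00 km/s.
Vis-viva on the transfer ellipse at r = 7.53984×10^7 km gives v_t = √[μ(2/r − 1/a_t)] = 53.84 km/s.
Δv₁ = |v_t − v_c| = |53.84 − 42.00| = 11.84 km/s.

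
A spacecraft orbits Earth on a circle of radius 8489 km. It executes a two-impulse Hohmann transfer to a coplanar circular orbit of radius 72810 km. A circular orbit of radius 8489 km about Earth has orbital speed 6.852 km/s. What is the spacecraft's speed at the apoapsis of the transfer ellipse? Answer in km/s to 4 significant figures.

v = 1.069 km/s

From the circular-orbit relation v² = μ/r at r = 8489 km: μ = v²r = (6.852)² × 8489 = 3.98558×10^5 km³/s².
Transfer-ellipse semi-major axis a_t = (r₁ + r₂)/2 = (8489 + 72810)/2 = 40649.5 km.
The apoapsis of the transfer ellipse is at r = 72810 km.
Vis-viva: v = √[μ(2/r − 1/a_t)] = √[3.98558×10^5 × (2/72810 − 1/40649.5)] = 1.069 km/s.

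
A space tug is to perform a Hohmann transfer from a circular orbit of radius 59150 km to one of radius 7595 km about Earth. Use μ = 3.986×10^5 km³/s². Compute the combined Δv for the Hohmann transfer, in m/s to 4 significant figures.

Δv = 3758 m/s

Semi-major axis of the transfer orbit: a_t = (59150 + 7595)/2 = 33372.5 km.
Circular speed at r₁: v₁ = √(μ/r₁) = √(3.986×10^5/59150) = 2.596 km/s.
Transfer-orbit speed at r₁ (vis-viva equation): v_a = √[μ(2/r₁ − 1/a_t)] = 1.238 km/s.
First burn Δv₁ = |v_a − v₁| = 1.358 km/s.
Circular speed at r₂: v₂ = √(μ/r₂) = 7.2444 km/s.
Transfer-orbit speed at r₂: v_p = √[μ(2/r₂ − 1/a_t)] = 9.6447 km/s.
Second burn Δv₂ = |v₂ − v_p| = 2.400 km/s.
Total Δv = Δv₁ + Δv₂ = 3.758 km/s.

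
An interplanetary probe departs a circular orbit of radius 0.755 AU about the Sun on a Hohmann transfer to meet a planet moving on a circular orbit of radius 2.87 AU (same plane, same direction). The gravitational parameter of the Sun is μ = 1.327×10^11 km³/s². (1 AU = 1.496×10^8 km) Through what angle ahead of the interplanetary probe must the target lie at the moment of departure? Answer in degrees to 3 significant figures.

φ = 89.7°

In km: r₁ = 0.755 × 1.496×10^8 = 1.12948×10^8 km; r₂ = 2.87 × 1.496×10^8 = 4.29352×10^8 km.
Semi-major axis of the transfer orbit: a_t = (1.12948×10^8 + 4.29352×10^8)/2 = 2.7115×10^8 km.
The half-period of the transfer ellipse is t = π√(a_t³/μ) = 3.8506×10^7 s.
The target's mean motion on its circular orbit is ω₂ = √(μ/r₂³) = 4.0946×10^-8 rad/s.
Angle swept by the target during transfer: ω₂·t = 1.5767 rad = 90.34°.
Arrival is 180° from departure on the ellipse, so φ = 180° − 90.34° = 89.7°.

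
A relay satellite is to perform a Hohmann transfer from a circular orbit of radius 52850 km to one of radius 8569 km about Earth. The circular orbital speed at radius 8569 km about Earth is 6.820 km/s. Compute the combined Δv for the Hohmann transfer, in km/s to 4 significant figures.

From the circular-orbit relation v² = μ/r at r = 8569 km: μ = v²r = (6.820)² × 8569 = 3.98565×10^5 km³/s².
Transfer-ellipse semi-major axis a_t = (r₁ + r₂)/2 = (52850 + 8569)/2 = 30709.5 km.
At r₁ the circular-orbit speed is v₁ = √(μ/r₁) = 2.74617 km/s.
Transfer-orbit speed at r₁ (vis-viva): v_a = √[μ(2/r₁ − 1/a_t)] = 1.45063 km/s.
First burn Δv₁ = |v_a − v₁| = 1.2955 km/s.
At r₂, v₂ = √(μ/r₂) = 6.8200 km/s.
Transfer-orbit speed at r₂: v_p = √[μ(2/r₂ − 1/a_t)] = 8.9469 km/s.
Second burn Δv₂ = |v₂ − v_p| = 2.1269 km/s.
Δv = Δv₁ + Δv₂ = 1.2955 + 2.1269 = 3.422 km/s.

Δv = 3.422 km/s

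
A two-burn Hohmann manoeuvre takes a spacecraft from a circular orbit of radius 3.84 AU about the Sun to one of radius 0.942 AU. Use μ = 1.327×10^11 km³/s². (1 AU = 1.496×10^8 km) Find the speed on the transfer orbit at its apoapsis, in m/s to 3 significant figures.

In km: r₁ = 3.84 × 1.496×10^8 = 5.74464×10^8 km; r₂ = 0.942 × 1.496×10^8 = 1.409232×10^8 km.
Transfer-ellipse semi-major axis a_t = (r₁ + r₂)/2 = (5.74464×10^8 + 1.409232×10^8)/2 = 3.576936×10^8 km.
At apoapsis, r = 5.74464×10^8 km.
Applying v² = μ(2/r − 1/a_t): v = 9.540 km/s.

v = 9540 m/s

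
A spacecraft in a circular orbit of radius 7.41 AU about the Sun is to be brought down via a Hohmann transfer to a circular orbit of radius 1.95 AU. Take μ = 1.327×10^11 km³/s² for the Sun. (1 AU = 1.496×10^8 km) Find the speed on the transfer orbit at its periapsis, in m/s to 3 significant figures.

v = 26800 m/s

In km: r₁ = 7.41 × 1.496×10^8 = 1.108536×10^9 km; r₂ = 1.95 × 1.496×10^8 = 2.9172×10^8 km.
Semi-major axis of the transfer orbit: a_t = (1.108536×10^9 + 2.9172×10^8)/2 = 7.00128×10^8 km.
At periapsis, r = 2.9172×10^8 km.
Vis-viva: v = √[μ(2/r − 1/a_t)] = √[1.327×10^11 × (2/2.9172×10^8 − 1/7.00128×10^8)] = 26.84 km/s.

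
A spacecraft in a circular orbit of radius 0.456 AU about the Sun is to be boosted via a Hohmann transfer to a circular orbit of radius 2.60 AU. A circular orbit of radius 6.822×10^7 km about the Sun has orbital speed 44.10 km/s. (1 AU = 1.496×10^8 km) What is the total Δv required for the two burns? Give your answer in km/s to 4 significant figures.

From the circular-orbit relation v² = μ/r at r = 6.822×10^7 km: μ = v²r = (44.10)² × 6.822×10^7 = 1.32675×10^11 km³/s².
In km: r₁ = 0.456 × 1.496×10^8 = 6.82176×10^7 km; r₂ = 2.60 × 1.496×10^8 = 3.8896×10^8 km.
The Hohmann ellipse has a_t = (r₁ + r₂)/2 = 2.285888×10^8 km.
At r₁ the circular-orbit speed is v₁ = √(μ/r₁) = 44.10 km/s.
Transfer-orbit speed at r₁ (vis-viva): v_p = √[μ(2/r₁ − 1/a_t)] = 57.53 km/s.
First burn Δv₁ = |v_p − v₁| = 13.43 km/s.
At r₂, v₂ = √(μ/r₂) = 18.47 km/s.
Transfer-orbit speed at r₂: v_a = √[μ(2/r₂ − 1/a_t)] = 10.09 km/s.
Second burn Δv₂ = |v₂ − v_a| = 8.380 km/s.
Total Δv = Δv₁ + Δv₂ = 21.81 km/s.

Δv = 21.81 km/s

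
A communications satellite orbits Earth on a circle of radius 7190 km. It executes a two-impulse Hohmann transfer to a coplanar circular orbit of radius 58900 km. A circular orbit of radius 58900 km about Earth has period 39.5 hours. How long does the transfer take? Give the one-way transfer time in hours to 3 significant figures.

From Kepler's third law T² = 4π²r³/μ at r = 58900 km, T = 39.5 hours = 39.5 × 3600 s = 1.422×10^5 s: μ = 4π²r³/T² = 3.98939×10^5 km³/s².
Transfer-ellipse semi-major axis a_t = (r₁ + r₂)/2 = (7190 + 58900)/2 = 33045 km.
By Kepler's third law the transfer-orbit period is T = 2π√(a_t³/μ), so t = T/2 = 29880 s.
Converting: 29880 s ÷ 3600 s/hour = 8.30 hours.

t = 8.30 hours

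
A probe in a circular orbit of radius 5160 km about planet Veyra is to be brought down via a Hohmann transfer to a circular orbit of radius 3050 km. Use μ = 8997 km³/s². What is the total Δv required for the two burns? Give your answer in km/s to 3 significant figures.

The Hohmann ellipse has a_t = (r₁ + r₂)/2 = 4105 km.
Circular speed at r₁: v₁ = √(μ/r₁) = √(8997/5160) = 1.3205 km/s.
Transfer-orbit speed at r₁ (v² = μ(2/r − 1/a)): v_a = √[μ(2/r₁ − 1/a_t)] = 1.1382 km/s.
First burn Δv₁ = |v_a − v₁| = 0.1823 km/s.
At r₂, v₂ = √(μ/r₂) = 1.7175 km/s.
Transfer-orbit speed at r₂: v_p = √[μ(2/r₂ − 1/a_t)] = 1.9256 km/s.
Second burn Δv₂ = |v₂ − v_p| = 0.2081 km/s.
Δv = Δv₁ + Δv₂ = 0.1823 + 0.2081 = 0.3904 km/s.

Δv = 0.390 km/s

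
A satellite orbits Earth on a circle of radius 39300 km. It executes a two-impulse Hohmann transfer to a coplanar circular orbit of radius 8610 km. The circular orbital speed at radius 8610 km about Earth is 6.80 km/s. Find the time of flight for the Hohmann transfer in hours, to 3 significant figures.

t = 5.13 hours

From the circular-orbit relation v² = μ/r at r = 8610 km: μ = v²r = (6.80)² × 8610 = 3.98126×10^5 km³/s².
The Hohmann ellipse has a_t = (r₁ + r₂)/2 = 23955 km.
Transfer time t = π√(a_t³/μ) = π√((23955)³ / 3.98126×10^5) = 18460 s.
Converting: 18460 s ÷ 3600 s/hour = 5.13 hours.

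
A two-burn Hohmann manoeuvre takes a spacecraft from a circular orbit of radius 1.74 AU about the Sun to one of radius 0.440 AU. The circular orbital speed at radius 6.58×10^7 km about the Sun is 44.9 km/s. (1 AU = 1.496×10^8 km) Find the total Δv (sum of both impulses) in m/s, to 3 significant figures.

From the circular-orbit relation v² = μ/r at r = 6.58×10^7 km: μ = v²r = (44.9)² × 6.58×10^7 = 1.32653×10^11 km³/s².
In km: r₁ = 1.74 × 1.496×10^8 = 2.60304×10^8 km; r₂ = 0.440 × 1.496×10^8 = 6.5824×10^7 km.
The Hohmann ellipse has a_t = (r₁ + r₂)/2 = 1.63064×10^8 km.
At r₁ the circular-orbit speed is v₁ = √(μ/r₁) = 22.575 km/s.
On the transfer ellipse at r₁, vis-viva gives v_a = √[μ(2/r₁ − 1/a_t)] = 14.343 km/s.
First burn Δv₁ = |v_a − v₁| = 8.232 km/s.
At r₂, v₂ = √(μ/r₂) = 44.89 km/s.
Transfer-orbit speed at r₂: v_p = √[μ(2/r₂ − 1/a_t)] = 56.72 km/s.
Second burn Δv₂ = |v₂ − v_p| = 11.83 km/s.
Total Δv = Δv₁ + Δv₂ = 20.06 km/s.

Δv = 20100 m/s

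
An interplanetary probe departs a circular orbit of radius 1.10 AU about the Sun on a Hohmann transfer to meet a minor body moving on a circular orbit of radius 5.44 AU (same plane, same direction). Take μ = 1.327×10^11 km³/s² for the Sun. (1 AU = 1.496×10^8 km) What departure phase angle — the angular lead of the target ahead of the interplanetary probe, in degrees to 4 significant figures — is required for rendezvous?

In km: r₁ = 1.10 × 1.496×10^8 = 1.6456×10^8 km; r₂ = 5.44 × 1.496×10^8 = 8.13824×10^8 km.
Semi-major axis of the transfer orbit: a_t = (1.6456×10^8 + 8.13824×10^8)/2 = 4.89192×10^8 km.
The half-period of the transfer ellipse is t = π√(a_t³/μ) = 9.3311×10^7 s.
Target angular speed ω₂ = √(μ/r₂³) = 1.5691×10^-8 rad/s.
Angle swept by the target during transfer: ω₂·t = 1.4641 rad = 83.89°.
Arrival is 180° from departure on the ellipse, so φ = 180° − 83.89° = 96.11°.

φ = 96.11°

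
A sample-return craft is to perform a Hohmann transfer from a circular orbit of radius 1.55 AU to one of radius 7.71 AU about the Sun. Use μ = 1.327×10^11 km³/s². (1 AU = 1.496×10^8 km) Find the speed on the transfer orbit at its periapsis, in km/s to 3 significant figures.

In km: r₁ = 1.55 × 1.496×10^8 = 2.3188×10^8 km; r₂ = 7.71 × 1.496×10^8 = 1.153416×10^9 km.
The Hohmann ellipse has a_t = (r₁ + r₂)/2 = 6.92648×10^8 km.
The periapsis of the transfer ellipse is at r = 2.3188×10^8 km.
From the vis-viva equation, v = √[μ(2/r − 1/a_t)] = 30.87 km/s.

v = 30.9 km/s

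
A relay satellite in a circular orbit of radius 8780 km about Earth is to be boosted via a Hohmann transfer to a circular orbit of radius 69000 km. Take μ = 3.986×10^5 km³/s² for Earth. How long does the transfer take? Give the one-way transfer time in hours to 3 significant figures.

Transfer-ellipse semi-major axis a_t = (r₁ + r₂)/2 = (8780 + 69000)/2 = 38890 km.
Half the transfer-orbit period gives t = π√(a_t³/μ) = 38160 s.
Converting: 38160 s ÷ 3600 s/hour = 10.6 hours.

t = 10.6 hours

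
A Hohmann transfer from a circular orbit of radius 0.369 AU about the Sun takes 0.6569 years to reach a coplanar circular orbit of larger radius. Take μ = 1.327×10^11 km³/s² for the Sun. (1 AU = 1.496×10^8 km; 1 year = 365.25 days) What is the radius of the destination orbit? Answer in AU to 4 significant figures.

r₂ = 2.030 AU

In km: r₁ = 0.369 × 1.496×10^8 = 5.52024×10^7 km.
Transfer time t = 0.6569 years × 365.25 × 86400 s = 2.073018744×10^7 s, and t = π√(a_t³/μ).
So a_t = (μ t²/π²)^(1/3) = (1.327×10^11 × (2.073018744×10^7)² / π²)^(1/3) = 1.7944×10^8 km.
Since a_t = (r₁ + r₂)/2, r₂ = 2a_t − r₁ = 2×1.7944×10^8 − 5.52024×10^7 = 3.036776×10^8 km.
In AU: r₂ = 3.036776×10^8 / 1.496×10^8 = 2.030 AU.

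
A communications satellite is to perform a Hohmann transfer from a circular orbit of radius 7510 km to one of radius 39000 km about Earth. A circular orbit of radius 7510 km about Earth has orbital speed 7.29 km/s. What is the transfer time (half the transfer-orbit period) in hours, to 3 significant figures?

From the circular-orbit relation v² = μ/r at r = 7510 km: μ = v²r = (7.29)² × 7510 = 3.99112×10^5 km³/s².
Semi-major axis of the transfer orbit: a_t = (7510 + 39000)/2 = 23255 km.
Half the transfer-orbit period gives t = π√(a_t³/μ) = 17640 s.
Converting: 17640 s ÷ 3600 s/hour = 4.90 hours.

t = 4.90 hours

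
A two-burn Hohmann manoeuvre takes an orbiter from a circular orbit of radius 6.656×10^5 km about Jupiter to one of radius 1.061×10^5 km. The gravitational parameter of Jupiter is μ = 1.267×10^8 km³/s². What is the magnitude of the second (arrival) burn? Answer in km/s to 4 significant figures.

Transfer-ellipse semi-major axis a_t = (r₁ + r₂)/2 = (6.656×10^5 + 1.061×10^5)/2 = 3.8585×10^5 km.
On the circular orbit at r = 1.061×10^5 km, v_c = √(μ/r) = 34.56 km/s.
Vis-viva on the transfer ellipse at r = 1.061×10^5 km gives v_t = √[μ(2/r − 1/a_t)] = 45.39 km/s.
Δv₂ = |v_t − v_c| = |45.39 − 34.56| = 10.83 km/s.

Δv₂ = 10.83 km/s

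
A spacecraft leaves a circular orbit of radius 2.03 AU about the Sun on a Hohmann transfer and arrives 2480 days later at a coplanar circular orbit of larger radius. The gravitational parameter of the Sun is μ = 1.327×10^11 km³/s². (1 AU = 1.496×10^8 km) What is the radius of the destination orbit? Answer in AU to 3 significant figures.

In km: r₁ = 2.03 × 1.496×10^8 = 3.03688×10^8 km.
Transfer time t = 2480 days = 2.14272×10^8 s, and t = π√(a_t³/μ).
So a_t = (μ t²/π²)^(1/3) = (1.327×10^11 × (2.14272×10^8)² / π²)^(1/3) = 8.5147×10^8 km.
Since a_t = (r₁ + r₂)/2, r₂ = 2a_t − r₁ = 2×8.5147×10^8 − 3.03688×10^8 = 1.399252×10^9 km.
In AU: r₂ = 1.399252×10^9 / 1.496×10^8 = 9.35 AU.

r₂ = 9.35 AU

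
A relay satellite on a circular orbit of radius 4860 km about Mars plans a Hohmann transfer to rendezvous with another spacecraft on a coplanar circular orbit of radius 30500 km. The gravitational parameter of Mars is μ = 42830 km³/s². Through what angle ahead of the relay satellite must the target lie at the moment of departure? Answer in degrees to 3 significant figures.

Semi-major axis of the transfer orbit: a_t = (4860 + 30500)/2 = 17680 km.
Transfer time t = π√(a_t³/μ) = 35686 s.
Target angular speed ω₂ = √(μ/r₂³) = 3.8853×10^-5 rad/s.
Angle swept by the target during transfer: ω₂·t = 1.3865 rad = 79.44°.
The relay satellite traverses 180° on the transfer ellipse, so the target must lead by 180° − 79.44° = 101°.

φ = 101°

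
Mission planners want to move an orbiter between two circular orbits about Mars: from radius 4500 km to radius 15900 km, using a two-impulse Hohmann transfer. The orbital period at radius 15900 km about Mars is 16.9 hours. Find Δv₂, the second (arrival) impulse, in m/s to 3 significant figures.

From Kepler's third law T² = 4π²r³/μ at r = 15900 km, T = 16.9 hours = 16.9 × 3600 s = 60840 s: μ = 4π²r³/T² = 42871.9 km³/s².
The Hohmann ellipse has a_t = (r₁ + r₂)/2 = 10200 km.
On the circular orbit at r = 15900 km, v_c = √(μ/r) = 1.6421 km/s.
Transfer-orbit speed at the same r (vis-viva, a = a_t): v_t = √[μ(2/r − 1/a_t)] = 1.0907 km/s.
Δv₂ = |v_t − v_c| = |1.0907 − 1.6421| = 0.5514 km/s.

Δv₂ = 551 m/s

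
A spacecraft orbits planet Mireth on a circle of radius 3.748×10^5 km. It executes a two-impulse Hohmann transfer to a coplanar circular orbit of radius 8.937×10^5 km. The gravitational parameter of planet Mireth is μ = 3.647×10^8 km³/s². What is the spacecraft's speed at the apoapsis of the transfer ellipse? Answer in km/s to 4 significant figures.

Semi-major axis of the transfer orbit: a_t = (3.748×10^5 + 8.937×10^5)/2 = 6.3425×10^5 km.
At apoapsis, r = 8.937×10^5 km.
From the vis-viva equation, v = √[μ(2/r − 1/a_t)] = 15.53 km/s.

v = 15.53 km/s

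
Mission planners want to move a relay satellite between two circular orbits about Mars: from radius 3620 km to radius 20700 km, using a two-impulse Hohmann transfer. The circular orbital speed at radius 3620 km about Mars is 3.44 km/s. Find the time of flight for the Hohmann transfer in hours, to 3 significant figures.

From the circular-orbit relation v² = μ/r at r = 3620 km: μ = v²r = (3.44)² × 3620 = 42837.6 km³/s².
Semi-major axis of the transfer orbit: a_t = (3620 + 20700)/2 = 12160 km.
Half the transfer-orbit period gives t = π√(a_t³/μ) = 20350 s.
Converting: 20350 s ÷ 3600 s/hour = 5.65 hours.

t = 5.65 hours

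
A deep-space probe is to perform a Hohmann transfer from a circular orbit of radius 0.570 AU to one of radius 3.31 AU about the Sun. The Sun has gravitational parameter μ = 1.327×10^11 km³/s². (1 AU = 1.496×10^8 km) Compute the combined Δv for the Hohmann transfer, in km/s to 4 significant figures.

Δv = 19.58 km/s

In km: r₁ = 0.570 × 1.496×10^8 = 8.5272×10^7 km; r₂ = 3.31 × 1.496×10^8 = 4.95176×10^8 km.
The Hohmann ellipse has a_t = (r₁ + r₂)/2 = 2.90224×10^8 km.
Circular speed at r₁: v₁ = √(μ/r₁) = √(1.327×10^11/8.5272×10^7) = 39.45 km/s.
On the transfer ellipse at r₁, v² = μ(2/r − 1/a) gives v_p = √[μ(2/r₁ − 1/a_t)] = 51.53 km/s.
First burn Δv₁ = |v_p − v₁| = 12.08 km/s.
Circular speed at r₂: v₂ = √(μ/r₂) = 16.37 km/s.
Transfer-orbit speed at r₂: v_a = √[μ(2/r₂ − 1/a_t)] = 8.873 km/s.
Second burn Δv₂ = |v₂ − v_a| = 7.497 km/s.
Total Δv = Δv₁ + Δv₂ = 19.58 km/s.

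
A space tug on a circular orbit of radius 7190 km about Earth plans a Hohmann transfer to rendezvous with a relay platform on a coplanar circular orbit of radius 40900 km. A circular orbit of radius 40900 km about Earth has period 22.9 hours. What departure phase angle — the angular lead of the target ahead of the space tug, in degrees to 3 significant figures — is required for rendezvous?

From Kepler's third law T² = 4π²r³/μ at r = 40900 km, T = 22.9 hours = 22.9 × 3600 s = 82440 s: μ = 4π²r³/T² = 3.97424×10^5 km³/s².
The Hohmann ellipse has a_t = (r₁ + r₂)/2 = 24045 km.
Transfer time t = π√(a_t³/μ) = 18580.6 s.
Target angular speed ω₂ = √(μ/r₂³) = 7.62153×10^-5 rad/s.
Angle swept by the target during transfer: ω₂·t = 1.4161 rad = 81.14°.
The space tug traverses 180° on the transfer ellipse, so the target must lead by 180° − 81.14° = 98.9°.

φ = 98.9°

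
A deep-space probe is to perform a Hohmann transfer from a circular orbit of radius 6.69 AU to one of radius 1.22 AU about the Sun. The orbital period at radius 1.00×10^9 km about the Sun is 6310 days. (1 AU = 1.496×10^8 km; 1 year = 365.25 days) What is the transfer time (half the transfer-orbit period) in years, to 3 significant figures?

t = 3.93 years

From Kepler's third law T² = 4π²r³/μ at r = 1.00×10^9 km, T = 6310 days = 6310 × 86400 s = 5.45184×10^8 s: μ = 4π²r³/T² = 1.32823×10^11 km³/s².
In km: r₁ = 6.69 × 1.496×10^8 = 1.000824×10^9 km; r₂ = 1.22 × 1.496×10^8 = 1.82512×10^8 km.
Semi-major axis of the transfer orbit: a_t = (1.000824×10^9 + 1.82512×10^8)/2 = 5.91668×10^8 km.
Half the transfer-orbit period gives t = π√(a_t³/μ) = 1.241×10^8 s.
Converting: 1.241×10^8 s ÷ 3.15576×10^7 s/year (365.25 × 86400) = 3.93 years.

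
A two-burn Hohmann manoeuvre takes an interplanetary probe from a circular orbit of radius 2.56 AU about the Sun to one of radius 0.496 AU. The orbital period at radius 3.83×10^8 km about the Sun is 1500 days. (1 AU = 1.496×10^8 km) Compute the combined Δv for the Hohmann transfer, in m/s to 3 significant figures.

Δv = 20400 m/s

From Kepler's third law T² = 4π²r³/μ at r = 3.83×10^8 km, T = 1500 days = 1500 × 86400 s = 1.296×10^8 s: μ = 4π²r³/T² = 1.32052×10^11 km³/s².
In km: r₁ = 2.56 × 1.496×10^8 = 3.82976×10^8 km; r₂ = 0.496 × 1.496×10^8 = 7.42016×10^7 km.
Transfer-ellipse semi-major axis a_t = (r₁ + r₂)/2 = (3.82976×10^8 + 7.42016×10^7)/2 = 2.285888×10^8 km.
At r₁ the circular-orbit speed is v₁ = √(μ/r₁) = 18.569 km/s.
Transfer-orbit speed at r₁ (vis-viva equation): v_a = √[μ(2/r₁ − 1/a_t)] = 10.580 km/s.
First burn Δv₁ = |v_a − v₁| = 7.989 km/s.
At r₂, v₂ = √(μ/r₂) = 42.186 km/s.
Transfer-orbit speed at r₂: v_p = √[μ(2/r₂ − 1/a_t)] = 54.604 km/s.
Second burn Δv₂ = |v₂ − v_p| = 12.42 km/s.
Total Δv = Δv₁ + Δv₂ = 20.41 km/s.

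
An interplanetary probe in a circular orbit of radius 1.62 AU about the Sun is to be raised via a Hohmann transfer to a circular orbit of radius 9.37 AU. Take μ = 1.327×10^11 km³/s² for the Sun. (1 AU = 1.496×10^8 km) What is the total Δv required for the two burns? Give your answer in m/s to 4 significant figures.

Δv = 11600 m/s

In km: r₁ = 1.62 × 1.496×10^8 = 2.42352×10^8 km; r₂ = 9.37 × 1.496×10^8 = 1.401752×10^9 km.
Semi-major axis of the transfer orbit: a_t = (2.42352×10^8 + 1.401752×10^9)/2 = 8.22052×10^8 km.
At r₁ the circular-orbit speed is v₁ = √(μ/r₁) = 23.400 km/s.
On the transfer ellipse at r₁, v² = μ(2/r − 1/a) gives v_p = √[μ(2/r₁ − 1/a_t)] = 30.556 km/s.
First burn Δv₁ = |v_p − v₁| = 7.156 km/s.
Circular speed at r₂: v₂ = √(μ/r₂) = 9.730 km/s.
Transfer-orbit speed at r₂: v_a = √[μ(2/r₂ − 1/a_t)] = 5.283 km/s.
Second burn Δv₂ = |v₂ − v_a| = 4.447 km/s.
Δv = Δv₁ + Δv₂ = 7.156 + 4.447 = 11.60 km/s.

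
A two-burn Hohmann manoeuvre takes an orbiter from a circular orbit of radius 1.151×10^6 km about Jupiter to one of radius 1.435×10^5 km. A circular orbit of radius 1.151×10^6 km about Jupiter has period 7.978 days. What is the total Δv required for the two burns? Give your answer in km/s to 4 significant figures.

Δv = 15.46 km/s

From Kepler's third law T² = 4π²r³/μ at r = 1.151×10^6 km, T = 7.978 days = 7.978 × 86400 s = 6.892992×10^5 s: μ = 4π²r³/T² = 1.26698×10^8 km³/s².
The Hohmann ellipse has a_t = (r₁ + r₂)/2 = 6.4725×10^5 km.
Circular speed at r₁: v₁ = √(μ/r₁) = √(1.26698×10^8/1.151×10^6) = 10.492 km/s.
On the transfer ellipse at r₁, v² = μ(2/r − 1/a) gives v_a = √[μ(2/r₁ − 1/a_t)] = 4.9401 km/s.
First burn Δv₁ = |v_a − v₁| = 5.552 km/s.
At r₂, v₂ = √(μ/r₂) = 29.71 km/s.
Transfer-orbit speed at r₂: v_p = √[μ(2/r₂ − 1/a_t)] = 39.62 km/s.
Second burn Δv₂ = |v₂ − v_p| = 9.910 km/s.
Δv = Δv₁ + Δv₂ = 5.552 + 9.910 = 15.46 km/s.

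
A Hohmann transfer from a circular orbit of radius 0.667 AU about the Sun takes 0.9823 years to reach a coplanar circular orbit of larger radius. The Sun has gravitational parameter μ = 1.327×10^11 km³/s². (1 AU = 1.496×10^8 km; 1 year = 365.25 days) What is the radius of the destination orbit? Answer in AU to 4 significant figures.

r₂ = 2.470 AU

In km: r₁ = 0.667 × 1.496×10^8 = 9.97832×10^7 km.
Transfer time t = 0.9823 years × 365.25 × 86400 s = 3.099903048×10^7 s, and t = π√(a_t³/μ).
So a_t = (μ t²/π²)^(1/3) = (1.327×10^11 × (3.099903048×10^7)² / π²)^(1/3) = 2.3465×10^8 km.
Since a_t = (r₁ + r₂)/2, r₂ = 2a_t − r₁ = 2×2.3465×10^8 − 9.97832×10^7 = 3.695168×10^8 km.
In AU: r₂ = 3.695168×10^8 / 1.496×10^8 = 2.470 AU.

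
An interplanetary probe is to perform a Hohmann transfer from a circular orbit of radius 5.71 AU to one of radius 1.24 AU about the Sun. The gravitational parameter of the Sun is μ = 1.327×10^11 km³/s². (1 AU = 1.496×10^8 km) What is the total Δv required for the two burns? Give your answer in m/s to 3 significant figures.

Δv = 12600 m/s

In km: r₁ = 5.71 × 1.496×10^8 = 8.54216×10^8 km; r₂ = 1.24 × 1.496×10^8 = 1.85504×10^8 km.
Semi-major axis of the transfer orbit: a_t = (8.54216×10^8 + 1.85504×10^8)/2 = 5.1986×10^8 km.
At r₁ the circular-orbit speed is v₁ = √(μ/r₁) = 12.4638 km/s.
Transfer-orbit speed at r₁ (vis-viva equation): v_a = √[μ(2/r₁ − 1/a_t)] = 7.44535 km/s.
First burn Δv₁ = |v_a − v₁| = 5.018 km/s.
At r₂, v₂ = √(μ/r₂) = 26.746 km/s.
Transfer-orbit speed at r₂: v_p = √[μ(2/r₂ − 1/a_t)] = 34.285 km/s.
Second burn Δv₂ = |v₂ − v_p| = 7.539 km/s.
Δv = Δv₁ + Δv₂ = 5.018 + 7.539 = 12.56 km/s.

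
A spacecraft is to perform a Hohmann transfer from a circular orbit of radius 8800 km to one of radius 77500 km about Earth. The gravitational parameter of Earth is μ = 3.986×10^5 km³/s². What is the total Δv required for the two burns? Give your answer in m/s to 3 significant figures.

Δv = 3530 m/s

Transfer-ellipse semi-major axis a_t = (r₁ + r₂)/2 = (8800 + 77500)/2 = 43150 km.
Circular speed at r₁: v₁ = √(μ/r₁) = √(3.986×10^5/8800) = 6.7302 km/s.
On the transfer ellipse at r₁, v² = μ(2/r − 1/a) gives v_p = √[μ(2/r₁ − 1/a_t)] = 9.0196 km/s.
First burn Δv₁ = |v_p − v₁| = 2.289 km/s.
At r₂, v₂ = √(μ/r₂) = 2.268 km/s.
Transfer-orbit speed at r₂: v_a = √[μ(2/r₂ − 1/a_t)] = 1.024 km/s.
Second burn Δv₂ = |v₂ − v_a| = 1.244 km/s.
Total Δv = Δv₁ + Δv₂ = 3.533 km/s.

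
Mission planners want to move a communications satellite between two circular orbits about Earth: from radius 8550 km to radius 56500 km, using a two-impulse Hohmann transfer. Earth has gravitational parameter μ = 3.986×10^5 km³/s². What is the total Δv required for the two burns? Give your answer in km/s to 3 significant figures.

Δv = 3.47 km/s

The Hohmann ellipse has a_t = (r₁ + r₂)/2 = 32525 km.
Circular speed at r₁: v₁ = √(μ/r₁) = √(3.986×10^5/8550) = 6.82788 km/s.
Transfer-orbit speed at r₁ (v² = μ(2/r − 1/a)): v_p = √[μ(2/r₁ − 1/a_t)] = 8.99914 km/s.
First burn Δv₁ = |v_p − v₁| = 2.1713 km/s.
At r₂, v₂ = √(μ/r₂) = 2.6561 km/s.
Transfer-orbit speed at r₂: v_a = √[μ(2/r₂ − 1/a_t)] = 1.3618 km/s.
Second burn Δv₂ = |v₂ − v_a| = 1.2943 km/s.
Total Δv = Δv₁ + Δv₂ = 3.466 km/s.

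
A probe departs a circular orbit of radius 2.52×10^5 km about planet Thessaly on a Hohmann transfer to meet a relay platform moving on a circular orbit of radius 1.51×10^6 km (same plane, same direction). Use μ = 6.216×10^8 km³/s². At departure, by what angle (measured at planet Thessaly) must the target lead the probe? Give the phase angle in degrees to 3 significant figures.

Semi-major axis of the transfer orbit: a_t = (2.520×10^5 + 1.510×10^6)/2 = 8.810×10^5 km.
Transfer time t = π√(a_t³/μ) = 1.0420×10^5 s.
The target's mean motion on its circular orbit is ω₂ = √(μ/r₂³) = 1.3437×10^-5 rad/s.
Angle swept by the target during transfer: ω₂·t = 1.4001 rad = 80.22°.
The probe traverses 180° on the transfer ellipse, so the target must lead by 180° − 80.22° = 99.8°.

φ = 99.8°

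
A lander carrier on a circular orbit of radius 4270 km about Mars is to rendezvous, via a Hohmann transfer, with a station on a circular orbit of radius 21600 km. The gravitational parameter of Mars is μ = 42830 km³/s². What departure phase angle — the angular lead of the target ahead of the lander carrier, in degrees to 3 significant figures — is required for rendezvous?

Transfer-ellipse semi-major axis a_t = (r₁ + r₂)/2 = (4270 + 21600)/2 = 12935 km.
The half-period of the transfer ellipse is t = π√(a_t³/μ) = 22331.9 s.
Target angular speed ω₂ = √(μ/r₂³) = 6.51919×10^-5 rad/s.
Angle swept by the target during transfer: ω₂·t = 1.45586 rad = 83.41°.
Arrival is 180° from departure on the ellipse, so φ = 180° − 83.41° = 96.6°.

φ = 96.6°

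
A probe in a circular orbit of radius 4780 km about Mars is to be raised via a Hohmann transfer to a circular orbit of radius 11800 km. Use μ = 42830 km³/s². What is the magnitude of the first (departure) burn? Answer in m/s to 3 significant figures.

Semi-major axis of the transfer orbit: a_t = (4780 + 11800)/2 = 8290 km.
On the circular orbit at r = 4780 km, v_c = √(μ/r) = 2.9934 km/s.
Transfer-orbit speed at the same r (vis-viva, a = a_t): v_t = √[μ(2/r − 1/a_t)] = 3.5713 km/s.
Δv₁ = |v_t − v_c| = |3.5713 − 2.9934| = 0.5779 km/s.

Δv₁ = 578 m/s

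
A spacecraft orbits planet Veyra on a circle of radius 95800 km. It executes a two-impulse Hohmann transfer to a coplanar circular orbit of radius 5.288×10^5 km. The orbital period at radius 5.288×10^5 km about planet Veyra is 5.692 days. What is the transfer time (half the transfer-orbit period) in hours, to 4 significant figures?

From Kepler's third law T² = 4π²r³/μ at r = 5.288×10^5 km, T = 5.692 days = 5.692 × 86400 s = 4.917888×10^5 s: μ = 4π²r³/T² = 2.41366×10^7 km³/s².
Transfer-ellipse semi-major axis a_t = (r₁ + r₂)/2 = (95800 + 5.288×10^5)/2 = 3.123×10^5 km.
Half the transfer-orbit period gives t = π√(a_t³/μ) = 1.116×10^5 s.
Converting: 1.116×10^5 s ÷ 3600 s/hour = 31.00 hours.

t = 31.00 hours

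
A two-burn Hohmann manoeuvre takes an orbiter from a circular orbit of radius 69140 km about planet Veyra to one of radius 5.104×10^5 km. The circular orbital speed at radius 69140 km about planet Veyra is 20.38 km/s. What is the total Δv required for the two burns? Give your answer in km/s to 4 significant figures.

Δv = 10.50 km/s

From the circular-orbit relation v² = μ/r at r = 69140 km: μ = v²r = (20.38)² × 69140 = 2.87169×10^7 km³/s².
Semi-major axis of the transfer orbit: a_t = (69140 + 5.104×10^5)/2 = 2.8977×10^5 km.
Circular speed at r₁: v₁ = √(μ/r₁) = √(2.87169×10^7/69140) = 20.3800 km/s.
On the transfer ellipse at r₁, vis-viva equation gives v_p = √[μ(2/r₁ − 1/a_t)] = 27.0479 km/s.
First burn Δv₁ = |v_p − v₁| = 6.6679 km/s.
Circular speed at r₂: v₂ = √(μ/r₂) = 7.5009 km/s.
Transfer-orbit speed at r₂: v_a = √[μ(2/r₂ − 1/a_t)] = 3.6640 km/s.
Second burn Δv₂ = |v₂ − v_a| = 3.8369 km/s.
Δv = Δv₁ + Δv₂ = 6.6679 + 3.8369 = 10.50 km/s.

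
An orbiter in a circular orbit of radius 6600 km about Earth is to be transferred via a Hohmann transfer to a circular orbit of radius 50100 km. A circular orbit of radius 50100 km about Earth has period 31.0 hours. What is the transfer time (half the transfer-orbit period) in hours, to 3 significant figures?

t = 6.60 hours

From Kepler's third law T² = 4π²r³/μ at r = 50100 km, T = 31.0 hours = 31.0 × 3600 s = 1.116×10^5 s: μ = 4π²r³/T² = 3.98607×10^5 km³/s².
Transfer-ellipse semi-major axis a_t = (r₁ + r₂)/2 = (6600 + 50100)/2 = 28350 km.
Transfer time t = π√(a_t³/μ) = π√((28350)³ / 3.98607×10^5) = 23750 s.
Converting: 23750 s ÷ 3600 s/hour = 6.60 hours.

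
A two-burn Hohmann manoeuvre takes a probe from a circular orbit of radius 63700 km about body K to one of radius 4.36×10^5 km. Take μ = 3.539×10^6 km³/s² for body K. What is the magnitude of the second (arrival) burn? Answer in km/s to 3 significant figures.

Transfer-ellipse semi-major axis a_t = (r₁ + r₂)/2 = (63700 + 4.360×10^5)/2 = 2.4985×10^5 km.
Circular speed at r = 4.360×10^5 km: v_c = √(μ/r) = 2.849 km/s.
Transfer-orbit speed at the same r (vis-viva, a = a_t): v_t = √[μ(2/r − 1/a_t)] = 1.439 km/s.
Δv₂ = |v_t − v_c| = |1.439 − 2.849| = 1.410 km/s.

Δv₂ = 1.41 km/s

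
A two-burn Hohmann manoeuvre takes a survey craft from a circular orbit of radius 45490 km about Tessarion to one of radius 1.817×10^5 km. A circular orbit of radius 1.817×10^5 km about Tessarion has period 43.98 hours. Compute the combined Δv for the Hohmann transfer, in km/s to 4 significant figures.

Δv = 6.463 km/s

From Kepler's third law T² = 4π²r³/μ at r = 1.817×10^5 km, T = 43.98 hours = 43.98 × 3600 s = 1.58328×10^5 s: μ = 4π²r³/T² = 9.44733×10^6 km³/s².
The Hohmann ellipse has a_t = (r₁ + r₂)/2 = 1.13595×10^5 km.
At r₁ the circular-orbit speed is v₁ = √(μ/r₁) = 14.411 km/s.
On the transfer ellipse at r₁, vis-viva gives v_p = √[μ(2/r₁ − 1/a_t)] = 18.226 km/s.
First burn Δv₁ = |v_p − v₁| = 3.815 km/s.
Circular speed at r₂: v₂ = √(μ/r₂) = 7.211 km/s.
Transfer-orbit speed at r₂: v_a = √[μ(2/r₂ − 1/a_t)] = 4.563 km/s.
Second burn Δv₂ = |v₂ − v_a| = 2.648 km/s.
Total Δv = Δv₁ + Δv₂ = 6.463 km/s.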